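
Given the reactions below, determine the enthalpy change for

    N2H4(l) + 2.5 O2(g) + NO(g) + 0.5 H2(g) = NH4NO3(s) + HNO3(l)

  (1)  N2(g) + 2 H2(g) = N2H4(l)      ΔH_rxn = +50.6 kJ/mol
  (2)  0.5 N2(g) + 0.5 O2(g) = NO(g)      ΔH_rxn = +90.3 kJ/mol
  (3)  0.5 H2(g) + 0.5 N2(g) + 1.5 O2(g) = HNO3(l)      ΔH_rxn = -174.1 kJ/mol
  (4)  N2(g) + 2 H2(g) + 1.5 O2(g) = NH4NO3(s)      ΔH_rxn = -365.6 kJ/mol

(1) reversed (N2H4(l) must end up as a reactant): -50.6 kJ/mol
(2) reversed (reverse to put NO(g) on the reactant side): -90.3 kJ/mol
(3) as written (HNO3(l) already on the product side): -174.1 kJ/mol
(4) as written (NH4NO3(s) already on the product side): -365.6 kJ/mol
Combining the equations, ΔH_rxn = (-50.6) + (-90.3) + (-174.1) + (-365.6) = -680.6 kJ/mol

ΔH_rxn = -680.6 kJ/mol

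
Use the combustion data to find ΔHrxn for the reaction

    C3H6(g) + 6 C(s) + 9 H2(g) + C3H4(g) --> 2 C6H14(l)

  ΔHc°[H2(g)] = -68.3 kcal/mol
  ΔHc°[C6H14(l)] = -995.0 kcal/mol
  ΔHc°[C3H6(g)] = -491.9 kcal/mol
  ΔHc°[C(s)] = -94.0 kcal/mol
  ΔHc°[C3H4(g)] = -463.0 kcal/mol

ΔHrxn = -143.6 kcal/mol

With combustion enthalpies, reactants minus products:
= [1·(-491.9) + 6·(-94.0) + 9·(-68.3) + 1·(-463.0)] − [2·(-995.0)]
= -143.6 kcal/mol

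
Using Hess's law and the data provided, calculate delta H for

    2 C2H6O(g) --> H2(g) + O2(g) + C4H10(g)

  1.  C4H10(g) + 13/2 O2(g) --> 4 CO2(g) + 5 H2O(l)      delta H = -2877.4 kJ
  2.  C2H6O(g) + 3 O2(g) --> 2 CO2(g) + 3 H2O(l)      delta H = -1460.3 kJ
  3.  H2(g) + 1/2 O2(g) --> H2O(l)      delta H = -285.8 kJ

eq. 1 reversed (C4H10(g) must end up as a product): +2877.4 kJ
eq. 2 × 2 (scale by 2 for the 2 C2H6O(g)): (2)·(-1460.3) = -2920.6 kJ
eq. 3 reversed (H2(g) must end up as a product): +285.8 kJ
By Hess's law, delta H = (-1)·(-2877.4) + (2)·(-1460.3) + (-1)·(-285.8) = 242.6 kJ

delta H = 242.6 kJ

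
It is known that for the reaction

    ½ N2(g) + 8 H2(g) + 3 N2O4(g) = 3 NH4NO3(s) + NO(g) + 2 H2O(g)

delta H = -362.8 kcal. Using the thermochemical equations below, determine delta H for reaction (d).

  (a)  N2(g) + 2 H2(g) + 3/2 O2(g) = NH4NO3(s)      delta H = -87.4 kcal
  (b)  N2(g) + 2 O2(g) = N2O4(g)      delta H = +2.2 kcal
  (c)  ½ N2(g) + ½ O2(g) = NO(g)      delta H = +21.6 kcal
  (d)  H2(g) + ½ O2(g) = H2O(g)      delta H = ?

delta H = -57.8 kcal

(a) × 3: (3)·(-87.4) = -262.2 kcal
(b) reversed and × 3: (-3)·(+2.2) = -6.6 kcal
(c) as written: +21.6 kcal
(d) × 2: contributes 2·x
-362.8 = (-262.2) + (-6.6) + (+21.6) + 2·x
x = (-362.8 − (-247.2)) / (2) = -57.8 kcal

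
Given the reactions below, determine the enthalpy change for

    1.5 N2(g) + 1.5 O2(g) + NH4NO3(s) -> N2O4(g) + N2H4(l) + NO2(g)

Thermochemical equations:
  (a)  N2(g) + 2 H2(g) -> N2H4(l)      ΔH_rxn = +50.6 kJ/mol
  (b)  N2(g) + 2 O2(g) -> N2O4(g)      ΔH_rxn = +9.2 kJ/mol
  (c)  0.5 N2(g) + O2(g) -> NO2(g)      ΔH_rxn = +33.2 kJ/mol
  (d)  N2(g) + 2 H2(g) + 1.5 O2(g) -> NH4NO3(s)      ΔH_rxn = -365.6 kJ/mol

ΔH_rxn = 458.6 kJ/mol

(a) as written: +50.6 kJ/mol
(b) as written: +9.2 kJ/mol
(c) as written: +33.2 kJ/mol
(d) reversed: +365.6 kJ/mol
Summing the manipulated equations, ΔH_rxn = (+50.6) + (+9.2) + (+33.2) + (+365.6) = 458.6 kJ/mol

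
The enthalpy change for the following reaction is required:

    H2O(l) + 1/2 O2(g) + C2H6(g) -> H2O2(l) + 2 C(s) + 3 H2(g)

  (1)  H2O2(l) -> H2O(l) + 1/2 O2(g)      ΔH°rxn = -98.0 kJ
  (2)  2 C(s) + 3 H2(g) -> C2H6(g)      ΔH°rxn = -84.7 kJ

(1) reversed: +98.0 kJ
(2) reversed: +84.7 kJ
ΔH°rxn = (-1)·(-98.0) + (-1)·(-84.7) = 182.7 kJ

ΔH°rxn = 182.7 kJ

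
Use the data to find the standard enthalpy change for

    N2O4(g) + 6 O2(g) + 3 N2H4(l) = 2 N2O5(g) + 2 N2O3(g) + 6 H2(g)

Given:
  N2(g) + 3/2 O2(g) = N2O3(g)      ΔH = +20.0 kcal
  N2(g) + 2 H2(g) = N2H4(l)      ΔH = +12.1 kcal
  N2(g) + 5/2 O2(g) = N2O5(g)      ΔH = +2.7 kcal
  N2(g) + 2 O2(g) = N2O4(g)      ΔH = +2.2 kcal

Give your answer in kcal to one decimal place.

equation 1 × 2: (2)·(+20.0) = +40.0 kcal
equation 2 reversed and × 3: (-3)·(+12.1) = -36.3 kcal
equation 3 × 2: (2)·(+2.7) = +5.4 kcal
equation 4 reversed: -2.2 kcal
ΔH = (2)·(+20.0) + (-3)·(+12.1) + (2)·(+2.7) + (-1)·(+2.2) = 6.9 kcal

ΔH = 6.9 kcal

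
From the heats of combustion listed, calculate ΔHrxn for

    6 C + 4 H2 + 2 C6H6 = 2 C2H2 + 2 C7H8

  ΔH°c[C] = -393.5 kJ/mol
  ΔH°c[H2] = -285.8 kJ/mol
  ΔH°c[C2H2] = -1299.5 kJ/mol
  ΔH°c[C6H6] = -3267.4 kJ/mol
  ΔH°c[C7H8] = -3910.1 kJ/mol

ΔHrxn = 380.2 kJ/mol

Using ΔH = Σ nΔHc°(reactants) − Σ nΔHc°(products):
= [6·(-393.5) + 4·(-285.8) + 2·(-3267.4)] − [2·(-1299.5) + 2·(-3910.1)]
= 380.2 kJ/mol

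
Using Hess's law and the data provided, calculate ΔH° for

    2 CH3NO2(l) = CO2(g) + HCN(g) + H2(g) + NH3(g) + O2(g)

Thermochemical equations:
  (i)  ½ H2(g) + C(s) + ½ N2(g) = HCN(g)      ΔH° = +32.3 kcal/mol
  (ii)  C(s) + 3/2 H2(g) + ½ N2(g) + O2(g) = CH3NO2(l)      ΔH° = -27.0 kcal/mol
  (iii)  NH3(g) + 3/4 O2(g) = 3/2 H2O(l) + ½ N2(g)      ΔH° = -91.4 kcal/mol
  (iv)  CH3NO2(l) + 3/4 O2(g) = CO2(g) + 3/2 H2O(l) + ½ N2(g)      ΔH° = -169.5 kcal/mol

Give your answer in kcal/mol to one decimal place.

(i) as written (HCN(g) already on the product side): +32.3 kcal/mol
(ii) reversed: +27.0 kcal/mol
(iii) reversed (NH3(g) must end up as a product): +91.4 kcal/mol
(iv) as written (CO2(g) already on the product side): -169.5 kcal/mol
Since enthalpy is a state function, ΔH° = (+32.3) + (+27.0) + (+91.4) + (-169.5) = -18.8 kcal/mol

ΔH° = -18.8 kcal/mol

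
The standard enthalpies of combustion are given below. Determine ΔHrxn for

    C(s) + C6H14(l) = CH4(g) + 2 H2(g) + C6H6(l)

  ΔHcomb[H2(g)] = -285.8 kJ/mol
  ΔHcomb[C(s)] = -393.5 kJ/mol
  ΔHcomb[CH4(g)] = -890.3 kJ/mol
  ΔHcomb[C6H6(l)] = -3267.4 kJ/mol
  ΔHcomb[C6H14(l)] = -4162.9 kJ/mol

With combustion enthalpies, reactants minus products:
= [1·(-393.5) + 1·(-4162.9)] − [1·(-890.3) + 2·(-285.8) + 1·(-3267.4)]
= 172.9 kJ/mol

ΔHrxn = 172.9 kJ/mol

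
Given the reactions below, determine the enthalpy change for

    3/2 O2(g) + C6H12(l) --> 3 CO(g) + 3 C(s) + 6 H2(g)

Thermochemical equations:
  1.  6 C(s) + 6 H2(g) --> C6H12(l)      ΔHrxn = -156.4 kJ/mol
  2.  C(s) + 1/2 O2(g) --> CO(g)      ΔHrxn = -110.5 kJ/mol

ΔHrxn = -175.1 kJ/mol

eq. 1 reversed (C6H12(l) must end up as a reactant): +156.4 kJ/mol
eq. 2 × 3 (×3 to match 3 CO(g) in the target): (3)·(-110.5) = -331.5 kJ/mol
ΔHrxn = (+156.4) + (-331.5) = -175.1 kJ/mol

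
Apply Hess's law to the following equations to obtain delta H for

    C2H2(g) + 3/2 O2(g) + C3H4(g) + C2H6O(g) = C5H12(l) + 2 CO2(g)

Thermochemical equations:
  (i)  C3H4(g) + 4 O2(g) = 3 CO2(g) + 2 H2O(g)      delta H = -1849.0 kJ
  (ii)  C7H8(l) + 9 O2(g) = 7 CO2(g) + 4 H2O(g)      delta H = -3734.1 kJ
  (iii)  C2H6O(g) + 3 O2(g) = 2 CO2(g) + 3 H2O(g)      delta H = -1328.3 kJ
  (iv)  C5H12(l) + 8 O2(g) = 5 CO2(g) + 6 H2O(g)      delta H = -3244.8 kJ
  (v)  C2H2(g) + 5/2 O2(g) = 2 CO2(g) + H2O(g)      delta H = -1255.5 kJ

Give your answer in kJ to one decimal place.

(i) as written (C3H4(g) already on the reactant side): -1849.0 kJ
(ii): not needed (C7H8(l) appears nowhere else).
(iii) as written (C2H6O(g) already on the reactant side): -1328.3 kJ
(iv) reversed (reverse to put C5H12(l) on the product side): +3244.8 kJ
(v) as written (C2H2(g) already on the reactant side): -1255.5 kJ
delta H = (-1849.0) + (-1328.3) + (+3244.8) + (-1255.5) = -1188.0 kJ

delta H = -1188.0 kJ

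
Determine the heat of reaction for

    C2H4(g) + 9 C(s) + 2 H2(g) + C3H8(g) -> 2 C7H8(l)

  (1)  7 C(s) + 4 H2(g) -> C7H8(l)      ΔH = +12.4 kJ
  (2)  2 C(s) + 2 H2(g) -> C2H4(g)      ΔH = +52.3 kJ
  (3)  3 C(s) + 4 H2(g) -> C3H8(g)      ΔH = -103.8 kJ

ΔH = 76.3 kJ

(1) × 2 (scale by 2 for the 2 C7H8(l)): (2)·(+12.4) = +24.8 kJ
(2) reversed (reverse to put C2H4(g) on the reactant side): -52.3 kJ
(3) reversed (reverse to put C3H8(g) on the reactant side): +103.8 kJ
ΔH = (+24.8) + (-52.3) + (+103.8) = 76.3 kJ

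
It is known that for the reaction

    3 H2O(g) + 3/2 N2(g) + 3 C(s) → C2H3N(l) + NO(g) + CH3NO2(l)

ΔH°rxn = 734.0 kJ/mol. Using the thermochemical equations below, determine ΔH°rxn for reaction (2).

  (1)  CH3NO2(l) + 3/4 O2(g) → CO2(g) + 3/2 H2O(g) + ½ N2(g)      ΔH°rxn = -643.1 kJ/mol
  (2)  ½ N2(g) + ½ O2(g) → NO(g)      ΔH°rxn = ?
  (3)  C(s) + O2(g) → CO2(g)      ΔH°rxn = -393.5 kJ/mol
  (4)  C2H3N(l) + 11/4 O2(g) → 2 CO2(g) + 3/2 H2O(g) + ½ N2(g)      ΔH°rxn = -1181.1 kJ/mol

ΔH°rxn = 90.3 kJ/mol

(1) reversed: +643.1 kJ/mol
(2) as written: contributes x
(3) × 3: (3)·(-393.5) = -1180.5 kJ/mol
(4) reversed: +1181.1 kJ/mol
+734.0 = (+643.1) + (-1180.5) + (+1181.1) + x
x = (+734.0 − (+643.7)) / (1) = 90.3 kJ/mol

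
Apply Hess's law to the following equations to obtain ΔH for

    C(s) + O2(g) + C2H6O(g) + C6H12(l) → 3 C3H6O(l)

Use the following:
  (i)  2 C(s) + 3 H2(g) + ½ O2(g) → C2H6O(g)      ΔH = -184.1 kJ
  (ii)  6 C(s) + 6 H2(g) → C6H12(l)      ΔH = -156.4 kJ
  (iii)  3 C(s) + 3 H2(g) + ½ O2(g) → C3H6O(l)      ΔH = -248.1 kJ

ΔH = -403.8 kJ

(i) reversed (reverse to put C2H6O(g) on the reactant side): +184.1 kJ
(ii) reversed (C6H12(l) must end up as a reactant): +156.4 kJ
(iii) × 3 (scale by 3 for the 3 C3H6O(l)): (3)·(-248.1) = -744.3 kJ
By Hess's law, ΔH = (-1)·(-184.1) + (-1)·(-156.4) + (3)·(-248.1) = -403.8 kJ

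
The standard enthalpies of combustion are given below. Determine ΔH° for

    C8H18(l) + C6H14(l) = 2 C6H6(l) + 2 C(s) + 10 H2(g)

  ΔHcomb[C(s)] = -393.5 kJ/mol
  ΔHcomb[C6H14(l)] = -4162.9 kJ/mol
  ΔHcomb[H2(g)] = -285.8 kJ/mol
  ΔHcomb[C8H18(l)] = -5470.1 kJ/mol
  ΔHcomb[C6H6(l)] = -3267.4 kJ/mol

ΔH° = 546.8 kJ/mol

Using ΔH = Σ nΔHc°(reactants) − Σ nΔHc°(products):
= [1·(-5470.1) + 1·(-4162.9)] − [2·(-3267.4) + 2·(-393.5) + 10·(-285.8)]
= 546.8 kJ/mol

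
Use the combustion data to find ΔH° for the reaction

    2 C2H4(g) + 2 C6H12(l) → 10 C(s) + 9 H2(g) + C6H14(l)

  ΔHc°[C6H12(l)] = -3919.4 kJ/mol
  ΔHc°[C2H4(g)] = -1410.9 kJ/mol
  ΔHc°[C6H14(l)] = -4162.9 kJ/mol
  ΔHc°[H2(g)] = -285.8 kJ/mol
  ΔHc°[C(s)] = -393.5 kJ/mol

ΔH° = 9.5 kJ/mol

Using ΔH = Σ nΔHc°(reactants) − Σ nΔHc°(products):
= [2·(-1410.9) + 2·(-3919.4)] − [10·(-393.5) + 9·(-285.8) + 1·(-4162.9)]
= 9.5 kJ/mol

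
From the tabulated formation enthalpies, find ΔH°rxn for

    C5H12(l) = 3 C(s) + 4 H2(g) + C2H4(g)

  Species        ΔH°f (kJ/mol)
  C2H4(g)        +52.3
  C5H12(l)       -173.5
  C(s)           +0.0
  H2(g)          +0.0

Products: 3·(+0.0) + 4·(+0.0) + 1·(+52.3) = +52.3
Reactants: 1·(-173.5) = -173.5
ΔH°rxn = (+52.3) − (-173.5) = 225.8 kJ/mol

ΔH°rxn = 225.8 kJ/mol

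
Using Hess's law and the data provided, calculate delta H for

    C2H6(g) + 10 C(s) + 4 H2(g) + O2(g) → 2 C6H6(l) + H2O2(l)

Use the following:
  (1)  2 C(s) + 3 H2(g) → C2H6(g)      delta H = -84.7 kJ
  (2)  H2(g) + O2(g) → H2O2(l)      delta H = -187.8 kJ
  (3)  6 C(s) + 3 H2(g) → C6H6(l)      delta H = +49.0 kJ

delta H = -5.1 kJ

(1) reversed: +84.7 kJ
(2) as written: -187.8 kJ
(3) × 2: (2)·(+49.0) = +98.0 kJ
By Hess's law, delta H = (+84.7) + (-187.8) + (+98.0) = -5.1 kJ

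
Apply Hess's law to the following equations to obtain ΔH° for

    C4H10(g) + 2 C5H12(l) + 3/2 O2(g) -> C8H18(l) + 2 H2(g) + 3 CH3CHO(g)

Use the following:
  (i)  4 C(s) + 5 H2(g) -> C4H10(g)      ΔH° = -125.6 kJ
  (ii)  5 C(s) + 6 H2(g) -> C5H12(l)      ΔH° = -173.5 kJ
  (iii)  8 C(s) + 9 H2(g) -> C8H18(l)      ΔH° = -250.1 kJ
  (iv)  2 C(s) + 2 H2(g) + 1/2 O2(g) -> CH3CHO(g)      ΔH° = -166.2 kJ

ΔH° = -276.1 kJ

(i) reversed: +125.6 kJ
(ii) reversed and × 2: (-2)·(-173.5) = +347.0 kJ
(iii) as written: -250.1 kJ
(iv) × 3: (3)·(-166.2) = -498.6 kJ
Since enthalpy is a state function, ΔH° = (+125.6) + (+347.0) + (-250.1) + (-498.6) = -276.1 kJ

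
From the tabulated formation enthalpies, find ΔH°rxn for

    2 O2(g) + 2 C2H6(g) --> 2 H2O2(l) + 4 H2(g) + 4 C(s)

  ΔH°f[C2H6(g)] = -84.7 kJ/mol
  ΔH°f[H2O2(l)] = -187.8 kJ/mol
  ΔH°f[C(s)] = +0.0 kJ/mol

Products: 2·(-187.8) + 4·(+0.0) + 4·(+0.0) = -375.6
Reactants: 2·(+0.0) + 2·(-84.7) = -169.4
ΔH°rxn = (-375.6) − (-169.4) = -206.2 kJ/mol

ΔH°rxn = -206.2 kJ/mol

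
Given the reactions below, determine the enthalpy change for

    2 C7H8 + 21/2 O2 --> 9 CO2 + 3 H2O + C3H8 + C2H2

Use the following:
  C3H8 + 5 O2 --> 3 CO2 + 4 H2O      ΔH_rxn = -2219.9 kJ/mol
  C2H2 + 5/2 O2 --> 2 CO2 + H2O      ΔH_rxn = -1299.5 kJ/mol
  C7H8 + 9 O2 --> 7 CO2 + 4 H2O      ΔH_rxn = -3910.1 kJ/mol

equation 1 reversed (reverse to put C3H8 on the product side): +2219.9 kJ/mol
equation 2 reversed (C2H2 must end up as a product): +1299.5 kJ/mol
equation 3 × 2 (×2 to match 2 C7H8 in the target): (2)·(-3910.1) = -7820.2 kJ/mol
ΔH_rxn = (-1)·(-2219.9) + (-1)·(-1299.5) + (2)·(-3910.1) = -4300.8 kJ/mol

ΔH_rxn = -4300.8 kJ/mol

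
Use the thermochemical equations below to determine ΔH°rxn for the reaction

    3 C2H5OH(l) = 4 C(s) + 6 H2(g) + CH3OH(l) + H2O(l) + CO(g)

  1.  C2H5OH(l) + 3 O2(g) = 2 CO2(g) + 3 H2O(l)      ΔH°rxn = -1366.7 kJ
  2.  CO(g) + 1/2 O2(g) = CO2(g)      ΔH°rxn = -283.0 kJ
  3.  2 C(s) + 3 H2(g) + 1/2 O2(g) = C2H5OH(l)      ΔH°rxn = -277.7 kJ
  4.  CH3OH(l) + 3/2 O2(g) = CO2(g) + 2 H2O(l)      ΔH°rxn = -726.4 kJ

ΔH°rxn = 198.1 kJ

eq. 1 as written: -1366.7 kJ
eq. 2 reversed: +283.0 kJ
eq. 3 reversed and × 2: (-2)·(-277.7) = +555.4 kJ
eq. 4 reversed: +726.4 kJ
ΔH°rxn = (1)·(-1366.7) + (-1)·(-283.0) + (-2)·(-277.7) + (-1)·(-726.4) = 198.1 kJ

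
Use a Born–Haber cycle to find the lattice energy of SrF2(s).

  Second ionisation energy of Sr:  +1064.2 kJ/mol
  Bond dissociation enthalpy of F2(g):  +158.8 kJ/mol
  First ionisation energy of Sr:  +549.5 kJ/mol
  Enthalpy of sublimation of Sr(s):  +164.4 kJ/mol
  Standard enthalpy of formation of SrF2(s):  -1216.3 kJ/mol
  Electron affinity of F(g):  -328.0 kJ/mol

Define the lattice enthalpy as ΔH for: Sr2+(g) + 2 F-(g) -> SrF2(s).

ΔHf° = 1·ΔHsub + 1·(ΣIE) + 1·D(F2) + 2·EA + U
-1216.3 = 1·(+164.4) + 1·(+1613.7) + 1·(+158.8) + 2·(-328.0) + U
U = -1216.3 − (+1280.9) = -2497.2 kJ/mol

U = -2497.2 kJ/mol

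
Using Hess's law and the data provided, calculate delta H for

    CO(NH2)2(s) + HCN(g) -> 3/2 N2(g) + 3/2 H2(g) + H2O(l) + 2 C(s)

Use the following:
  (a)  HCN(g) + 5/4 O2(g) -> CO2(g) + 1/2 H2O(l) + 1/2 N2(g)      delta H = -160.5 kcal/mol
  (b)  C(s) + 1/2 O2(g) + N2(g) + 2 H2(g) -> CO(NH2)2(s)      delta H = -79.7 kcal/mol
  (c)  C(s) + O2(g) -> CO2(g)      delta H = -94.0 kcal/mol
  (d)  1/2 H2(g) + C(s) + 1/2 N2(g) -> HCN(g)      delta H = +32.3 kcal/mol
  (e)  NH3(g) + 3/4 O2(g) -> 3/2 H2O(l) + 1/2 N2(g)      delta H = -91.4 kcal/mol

delta H = -21.0 kcal/mol

(a) × 2: (2)·(-160.5) = -321.0 kcal/mol
(b) reversed: +79.7 kcal/mol
(c) reversed and × 2: (-2)·(-94.0) = +188.0 kcal/mol
(d) as written: +32.3 kcal/mol
(e): not needed.
By Hess's law, delta H = (2)·(-160.5) + (-1)·(-79.7) + (-2)·(-94.0) + (1)·(+32.3) = -21.0 kcal/mol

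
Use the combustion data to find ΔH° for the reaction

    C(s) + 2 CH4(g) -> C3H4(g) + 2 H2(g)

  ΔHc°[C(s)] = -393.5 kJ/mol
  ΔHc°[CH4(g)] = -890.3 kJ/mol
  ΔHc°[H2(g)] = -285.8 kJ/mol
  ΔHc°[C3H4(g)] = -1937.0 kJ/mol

With combustion enthalpies, reactants minus products:
= [1·(-393.5) + 2·(-890.3)] − [1·(-1937.0) + 2·(-285.8)]
= 334.5 kJ/mol

ΔH° = 334.5 kJ/mol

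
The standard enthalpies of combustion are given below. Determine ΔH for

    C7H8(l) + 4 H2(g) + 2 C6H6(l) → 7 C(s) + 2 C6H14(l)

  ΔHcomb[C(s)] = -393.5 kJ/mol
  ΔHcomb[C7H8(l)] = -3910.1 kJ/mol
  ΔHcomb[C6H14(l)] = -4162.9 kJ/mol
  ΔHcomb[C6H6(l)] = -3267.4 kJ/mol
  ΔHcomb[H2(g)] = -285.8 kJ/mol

ΔH = -507.8 kJ/mol

Using ΔH = Σ nΔHc°(reactants) − Σ nΔHc°(products):
= [1·(-3910.1) + 4·(-285.8) + 2·(-3267.4)] − [7·(-393.5) + 2·(-4162.9)]
= -507.8 kJ/mol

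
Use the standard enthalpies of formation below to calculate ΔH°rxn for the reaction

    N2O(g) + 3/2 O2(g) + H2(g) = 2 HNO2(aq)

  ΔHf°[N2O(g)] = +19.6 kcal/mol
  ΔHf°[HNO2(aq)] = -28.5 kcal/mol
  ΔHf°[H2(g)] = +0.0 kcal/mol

Products: 2·(-28.5) = -57.0
Reactants: 1·(+19.6) + 3/2·(+0.0) + 1·(+0.0) = +19.6
ΔH°rxn = (-57.0) − (+19.6) = -76.6 kcal/mol

ΔH°rxn = -76.6 kcal/mol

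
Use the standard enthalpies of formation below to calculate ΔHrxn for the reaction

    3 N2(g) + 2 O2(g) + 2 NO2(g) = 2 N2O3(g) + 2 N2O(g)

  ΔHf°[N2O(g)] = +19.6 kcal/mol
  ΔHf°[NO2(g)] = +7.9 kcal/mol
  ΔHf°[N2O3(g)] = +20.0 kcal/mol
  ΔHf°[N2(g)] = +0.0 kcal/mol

Products: 2·(+20.0) + 2·(+19.6) = +79.2
Reactants: 3·(+0.0) + 2·(+0.0) + 2·(+7.9) = +15.8
ΔHrxn = (+79.2) − (+15.8) = 63.4 kcal/mol

ΔHrxn = 63.4 kcal/mol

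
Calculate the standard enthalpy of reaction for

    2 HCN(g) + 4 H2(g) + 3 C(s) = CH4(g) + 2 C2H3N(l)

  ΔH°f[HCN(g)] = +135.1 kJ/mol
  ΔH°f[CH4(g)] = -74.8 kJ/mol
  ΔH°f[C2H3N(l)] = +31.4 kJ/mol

ΔHrxn = -282.2 kJ/mol

ΔH°rxn = Σ nΔHf°(products) − Σ nΔHf°(reactants).
Products: 1·(-74.8) + 2·(+31.4) = -12.0
Reactants: 2·(+135.1) + 4·(+0.0) + 3·(+0.0) = +270.2
ΔHrxn = (-12.0) − (+270.2) = -282.2 kJ/mol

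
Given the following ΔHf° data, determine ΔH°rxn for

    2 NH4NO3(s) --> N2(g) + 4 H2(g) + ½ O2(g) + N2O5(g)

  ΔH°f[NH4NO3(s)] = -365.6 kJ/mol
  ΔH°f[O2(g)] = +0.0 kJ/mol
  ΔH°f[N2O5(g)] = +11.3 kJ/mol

ΔH°rxn = 742.5 kJ/mol

Products: 1·(+0.0) + 4·(+0.0) + 1/2·(+0.0) + 1·(+11.3) = +11.3
Reactants: 2·(-365.6) = -731.2
ΔH°rxn = (+11.3) − (-731.2) = 742.5 kJ/mol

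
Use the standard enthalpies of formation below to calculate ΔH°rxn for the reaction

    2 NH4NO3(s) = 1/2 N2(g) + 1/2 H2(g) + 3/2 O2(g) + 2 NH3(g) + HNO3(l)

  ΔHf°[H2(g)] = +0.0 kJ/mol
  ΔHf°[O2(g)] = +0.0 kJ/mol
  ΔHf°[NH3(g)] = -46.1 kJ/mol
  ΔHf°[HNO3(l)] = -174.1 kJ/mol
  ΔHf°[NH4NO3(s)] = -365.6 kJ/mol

Products: 1/2·(+0.0) + 1/2·(+0.0) + 3/2·(+0.0) + 2·(-46.1) + 1·(-174.1) = -266.3
Reactants: 2·(-365.6) = -731.2
ΔH°rxn = (-266.3) − (-731.2) = 464.9 kJ/mol

ΔH°rxn = 464.9 kJ/mol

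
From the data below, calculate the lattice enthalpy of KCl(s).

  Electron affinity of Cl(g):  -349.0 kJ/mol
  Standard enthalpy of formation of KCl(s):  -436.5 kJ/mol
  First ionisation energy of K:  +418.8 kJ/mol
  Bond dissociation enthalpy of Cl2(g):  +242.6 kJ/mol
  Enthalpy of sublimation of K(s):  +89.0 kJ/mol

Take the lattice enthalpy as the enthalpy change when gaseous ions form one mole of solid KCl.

ΔHf° = 1·ΔHsub + 1·(ΣIE) + 1/2·D(Cl2) + 1·EA + U
-436.5 = 1·(+89.0) + 1·(+418.8) + 1/2·(+242.6) + 1·(-349.0) + U
U = -436.5 − (+280.1) = -716.6 kJ/mol

U = -716.6 kJ/mol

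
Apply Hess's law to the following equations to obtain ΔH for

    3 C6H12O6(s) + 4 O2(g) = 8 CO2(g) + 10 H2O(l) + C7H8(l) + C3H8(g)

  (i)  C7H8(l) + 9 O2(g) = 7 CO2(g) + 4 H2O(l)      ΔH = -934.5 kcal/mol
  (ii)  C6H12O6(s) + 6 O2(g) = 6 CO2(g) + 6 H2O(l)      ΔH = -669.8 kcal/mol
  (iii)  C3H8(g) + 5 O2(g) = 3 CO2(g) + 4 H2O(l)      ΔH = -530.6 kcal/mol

(i) reversed (reverse to put C7H8(l) on the product side): +934.5 kcal/mol
(ii) × 3 (scale by 3 for the 3 C6H12O6(s)): (3)·(-669.8) = -2009.4 kcal/mol
(iii) reversed (C3H8(g) must end up as a product): +530.6 kcal/mol
Summing the manipulated equations, ΔH = (-1)·(-934.5) + (3)·(-669.8) + (-1)·(-530.6) = -544.3 kcal/mol

ΔH = -544.3 kcal/mol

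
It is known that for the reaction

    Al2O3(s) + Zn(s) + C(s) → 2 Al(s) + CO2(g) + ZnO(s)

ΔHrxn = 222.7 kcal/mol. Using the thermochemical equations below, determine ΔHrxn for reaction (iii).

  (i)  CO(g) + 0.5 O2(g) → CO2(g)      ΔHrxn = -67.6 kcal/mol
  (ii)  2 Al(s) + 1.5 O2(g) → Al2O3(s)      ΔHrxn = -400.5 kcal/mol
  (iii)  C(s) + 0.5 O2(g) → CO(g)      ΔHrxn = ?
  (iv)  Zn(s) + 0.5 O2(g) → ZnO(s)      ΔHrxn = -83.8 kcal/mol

(i) as written: -67.6 kcal/mol
(ii) reversed: +400.5 kcal/mol
(iii) as written: contributes x
(iv) as written: -83.8 kcal/mol
+222.7 = (-67.6) + (+400.5) + (-83.8) + x
x = (+222.7 − (+249.1)) / (1) = -26.4 kcal/mol

ΔHrxn = -26.4 kcal/mol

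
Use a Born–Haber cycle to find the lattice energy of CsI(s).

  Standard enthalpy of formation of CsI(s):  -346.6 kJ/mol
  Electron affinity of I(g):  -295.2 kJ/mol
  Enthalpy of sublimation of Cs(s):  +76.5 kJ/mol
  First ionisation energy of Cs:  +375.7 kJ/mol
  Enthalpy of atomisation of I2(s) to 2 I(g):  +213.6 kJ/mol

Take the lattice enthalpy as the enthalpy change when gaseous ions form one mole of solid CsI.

U = -610.4 kJ/mol

ΔHf° = 1·ΔHsub + 1·(ΣIE) + 1/2·D(I2) + 1·EA + U
-346.6 = 1·(+76.5) + 1·(+375.7) + 1/2·(+213.6) + 1·(-295.2) + U
U = -346.6 − (+263.8) = -610.4 kJ/mol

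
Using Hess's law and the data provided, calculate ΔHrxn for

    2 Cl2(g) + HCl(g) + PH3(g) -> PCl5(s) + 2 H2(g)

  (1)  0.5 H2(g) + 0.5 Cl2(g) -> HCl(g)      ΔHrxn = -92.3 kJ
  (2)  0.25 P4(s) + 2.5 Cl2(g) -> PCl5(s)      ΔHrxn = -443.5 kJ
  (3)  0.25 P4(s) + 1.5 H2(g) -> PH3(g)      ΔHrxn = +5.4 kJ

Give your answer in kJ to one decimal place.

ΔHrxn = -356.6 kJ

(1) reversed (reverse to put HCl(g) on the reactant side): +92.3 kJ
(2) as written (PCl5(s) already on the product side): -443.5 kJ
(3) reversed (PH3(g) must end up as a reactant): -5.4 kJ
By Hess's law, ΔHrxn = (-1)·(-92.3) + (1)·(-443.5) + (-1)·(+5.4) = -356.6 kJ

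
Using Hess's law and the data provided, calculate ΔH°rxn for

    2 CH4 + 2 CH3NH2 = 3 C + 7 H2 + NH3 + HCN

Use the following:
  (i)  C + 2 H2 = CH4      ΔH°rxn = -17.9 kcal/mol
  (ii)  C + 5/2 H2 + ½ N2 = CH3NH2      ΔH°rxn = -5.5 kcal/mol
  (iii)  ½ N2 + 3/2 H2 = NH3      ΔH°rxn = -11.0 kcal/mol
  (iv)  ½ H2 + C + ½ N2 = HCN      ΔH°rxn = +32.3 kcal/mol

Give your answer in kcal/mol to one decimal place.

(i) reversed and × 2 (reverse to put CH4 on the reactant side; ×2 to match 2 CH4 in the target): (-2)·(-17.9) = +35.8 kcal/mol
(ii) reversed and × 2 (CH3NH2 must end up as a reactant; scale by 2 for the 2 CH3NH2): (-2)·(-5.5) = +11.0 kcal/mol
(iii) as written (NH3 already on the product side): -11.0 kcal/mol
(iv) as written (HCN already on the product side): +32.3 kcal/mol
Summing the manipulated equations, ΔH°rxn = (+35.8) + (+11.0) + (-11.0) + (+32.3) = 68.1 kcal/mol

ΔH°rxn = 68.1 kcal/mol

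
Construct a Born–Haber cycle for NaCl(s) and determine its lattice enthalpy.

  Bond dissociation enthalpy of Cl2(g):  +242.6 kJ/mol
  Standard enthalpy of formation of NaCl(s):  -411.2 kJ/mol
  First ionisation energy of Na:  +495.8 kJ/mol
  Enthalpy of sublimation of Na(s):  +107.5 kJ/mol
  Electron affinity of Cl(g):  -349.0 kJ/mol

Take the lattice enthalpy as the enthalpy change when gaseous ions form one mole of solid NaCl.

U = -786.8 kJ/mol

ΔHf° = 1·ΔHsub + 1·(ΣIE) + 1/2·D(Cl2) + 1·EA + U
-411.2 = 1·(+107.5) + 1·(+495.8) + 1/2·(+242.6) + 1·(-349.0) + U
U = -411.2 − (+375.6) = -786.8 kJ/mol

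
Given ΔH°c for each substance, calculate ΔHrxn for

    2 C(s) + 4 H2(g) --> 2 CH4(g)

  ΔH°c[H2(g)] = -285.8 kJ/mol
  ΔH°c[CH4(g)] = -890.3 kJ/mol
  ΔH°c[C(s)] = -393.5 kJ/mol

ΔHrxn = -149.6 kJ/mol

With combustion enthalpies, reactants minus products:
= [2·(-393.5) + 4·(-285.8)] − [2·(-890.3)]
= -149.6 kJ/mol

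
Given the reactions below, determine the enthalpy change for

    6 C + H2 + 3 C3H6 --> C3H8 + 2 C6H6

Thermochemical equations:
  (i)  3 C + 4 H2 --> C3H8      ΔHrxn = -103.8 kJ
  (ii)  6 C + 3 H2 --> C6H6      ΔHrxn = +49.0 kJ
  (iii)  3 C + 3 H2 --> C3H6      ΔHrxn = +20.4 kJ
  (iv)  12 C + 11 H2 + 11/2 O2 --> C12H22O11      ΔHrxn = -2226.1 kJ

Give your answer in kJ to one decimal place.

ΔHrxn = -67.0 kJ

(i) as written: -103.8 kJ
(ii) × 2: (2)·(+49.0) = +98.0 kJ
(iii) reversed and × 3: (-3)·(+20.4) = -61.2 kJ
(iv): not needed.
ΔHrxn = (1)·(-103.8) + (2)·(+49.0) + (-3)·(+20.4) = -67.0 kJ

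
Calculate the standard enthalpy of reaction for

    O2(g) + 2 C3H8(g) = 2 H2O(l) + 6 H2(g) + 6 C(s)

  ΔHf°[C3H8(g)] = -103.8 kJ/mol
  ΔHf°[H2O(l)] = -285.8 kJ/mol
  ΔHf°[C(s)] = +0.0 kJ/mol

ΔHrxn = -364.0 kJ/mol

Products: 2·(-285.8) + 6·(+0.0) + 6·(+0.0) = -571.6
Reactants: 1·(+0.0) + 2·(-103.8) = -207.6
ΔHrxn = (-571.6) − (-207.6) = -364.0 kJ/mol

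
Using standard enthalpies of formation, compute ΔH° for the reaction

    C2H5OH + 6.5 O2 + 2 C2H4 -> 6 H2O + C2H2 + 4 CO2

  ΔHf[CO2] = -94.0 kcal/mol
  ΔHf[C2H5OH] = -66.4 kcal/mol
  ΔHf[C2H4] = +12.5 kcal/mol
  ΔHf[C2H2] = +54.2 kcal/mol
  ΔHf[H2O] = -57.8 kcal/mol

ΔH° = -627.2 kcal/mol

Products: 6·(-57.8) + 1·(+54.2) + 4·(-94.0) = -668.6
Reactants: 1·(-66.4) + 13/2·(+0.0) + 2·(+12.5) = -41.4
ΔH° = (-668.6) − (-41.4) = -627.2 kcal/mol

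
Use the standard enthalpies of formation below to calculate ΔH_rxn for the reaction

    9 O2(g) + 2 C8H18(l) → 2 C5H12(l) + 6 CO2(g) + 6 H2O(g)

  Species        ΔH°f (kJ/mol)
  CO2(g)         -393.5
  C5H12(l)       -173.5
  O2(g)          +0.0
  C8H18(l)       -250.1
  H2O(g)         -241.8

ΔH_rxn = -3658.6 kJ/mol

Products: 2·(-173.5) + 6·(-393.5) + 6·(-241.8) = -4158.8
Reactants: 9·(+0.0) + 2·(-250.1) = -500.2
ΔH_rxn = (-4158.8) − (-500.2) = -3658.6 kJ/mol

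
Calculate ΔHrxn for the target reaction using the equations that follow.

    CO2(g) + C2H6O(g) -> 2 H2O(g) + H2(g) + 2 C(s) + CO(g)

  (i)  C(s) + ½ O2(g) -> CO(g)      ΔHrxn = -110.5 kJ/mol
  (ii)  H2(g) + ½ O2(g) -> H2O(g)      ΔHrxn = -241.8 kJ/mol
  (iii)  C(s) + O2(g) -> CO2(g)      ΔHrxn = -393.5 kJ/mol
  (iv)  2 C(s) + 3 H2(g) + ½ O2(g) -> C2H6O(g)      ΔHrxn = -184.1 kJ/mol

(i) as written: -110.5 kJ/mol
(ii) × 2: (2)·(-241.8) = -483.6 kJ/mol
(iii) reversed: +393.5 kJ/mol
(iv) reversed: +184.1 kJ/mol
By Hess's law, ΔHrxn = (1)·(-110.5) + (2)·(-241.8) + (-1)·(-393.5) + (-1)·(-184.1) = -16.5 kJ/mol

ΔHrxn = -16.5 kJ/mol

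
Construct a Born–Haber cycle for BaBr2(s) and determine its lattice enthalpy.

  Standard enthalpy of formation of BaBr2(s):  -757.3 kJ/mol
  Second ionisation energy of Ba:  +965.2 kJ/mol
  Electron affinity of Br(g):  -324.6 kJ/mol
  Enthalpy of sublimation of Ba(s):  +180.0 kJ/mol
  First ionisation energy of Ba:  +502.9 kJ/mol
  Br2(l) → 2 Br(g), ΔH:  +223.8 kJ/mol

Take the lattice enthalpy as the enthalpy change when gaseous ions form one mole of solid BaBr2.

U = -1980.0 kJ/mol

ΔHf° = 1·ΔHsub + 1·(ΣIE) + 1·D(Br2) + 2·EA + U
-757.3 = 1·(+180.0) + 1·(+1468.1) + 1·(+223.8) + 2·(-324.6) + U
U = -757.3 − (+1222.7) = -1980.0 kJ/mol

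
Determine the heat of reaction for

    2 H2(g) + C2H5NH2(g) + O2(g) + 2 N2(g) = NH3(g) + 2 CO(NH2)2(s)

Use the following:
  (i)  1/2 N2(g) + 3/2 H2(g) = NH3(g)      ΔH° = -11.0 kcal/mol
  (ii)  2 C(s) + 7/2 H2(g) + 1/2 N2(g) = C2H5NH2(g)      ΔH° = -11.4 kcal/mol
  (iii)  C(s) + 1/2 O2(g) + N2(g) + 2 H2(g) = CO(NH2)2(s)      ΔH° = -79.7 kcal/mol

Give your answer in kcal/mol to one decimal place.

(i) as written (NH3(g) already on the product side): -11.0 kcal/mol
(ii) reversed (reverse to put C2H5NH2(g) on the reactant side): +11.4 kcal/mol
(iii) × 2 (×2 to match 2 CO(NH2)2(s) in the target): (2)·(-79.7) = -159.4 kcal/mol
ΔH° = (-11.0) + (+11.4) + (-159.4) = -159.0 kcal/mol

ΔH° = -159.0 kcal/mol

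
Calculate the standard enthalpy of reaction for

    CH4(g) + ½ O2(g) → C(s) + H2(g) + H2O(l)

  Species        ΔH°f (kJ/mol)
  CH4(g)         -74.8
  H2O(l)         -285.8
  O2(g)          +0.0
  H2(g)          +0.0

Products: 1·(+0.0) + 1·(+0.0) + 1·(-285.8) = -285.8
Reactants: 1·(-74.8) + 1/2·(+0.0) = -74.8
ΔH° = (-285.8) − (-74.8) = -211.0 kJ/mol

ΔH° = -211.0 kJ/mol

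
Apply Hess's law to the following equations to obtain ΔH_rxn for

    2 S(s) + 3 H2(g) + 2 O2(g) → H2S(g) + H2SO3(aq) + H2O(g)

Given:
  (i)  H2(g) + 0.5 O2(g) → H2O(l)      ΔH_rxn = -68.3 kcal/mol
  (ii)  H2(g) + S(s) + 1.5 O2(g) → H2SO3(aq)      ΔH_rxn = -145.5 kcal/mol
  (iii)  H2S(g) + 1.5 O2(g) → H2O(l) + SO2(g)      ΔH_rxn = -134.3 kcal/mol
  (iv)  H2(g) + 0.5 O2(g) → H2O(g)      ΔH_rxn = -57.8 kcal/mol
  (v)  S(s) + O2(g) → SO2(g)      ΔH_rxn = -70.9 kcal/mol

(i) as written: -68.3 kcal/mol
(ii) as written: -145.5 kcal/mol
(iii) reversed: +134.3 kcal/mol
(iv) as written: -57.8 kcal/mol
(v) as written: -70.9 kcal/mol
Summing the manipulated equations, ΔH_rxn = (-68.3) + (-145.5) + (+134.3) + (-57.8) + (-70.9) = -208.2 kcal/mol

ΔH_rxn = -208.2 kcal/mol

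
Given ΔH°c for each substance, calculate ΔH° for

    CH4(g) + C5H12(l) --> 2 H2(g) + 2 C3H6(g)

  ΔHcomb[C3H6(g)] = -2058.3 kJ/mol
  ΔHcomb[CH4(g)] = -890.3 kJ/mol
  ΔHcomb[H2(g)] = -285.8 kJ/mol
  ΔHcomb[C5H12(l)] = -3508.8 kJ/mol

With combustion enthalpies, reactants minus products:
= [1·(-890.3) + 1·(-3508.8)] − [2·(-285.8) + 2·(-2058.3)]
= 289.1 kJ/mol

ΔH° = 289.1 kJ/mol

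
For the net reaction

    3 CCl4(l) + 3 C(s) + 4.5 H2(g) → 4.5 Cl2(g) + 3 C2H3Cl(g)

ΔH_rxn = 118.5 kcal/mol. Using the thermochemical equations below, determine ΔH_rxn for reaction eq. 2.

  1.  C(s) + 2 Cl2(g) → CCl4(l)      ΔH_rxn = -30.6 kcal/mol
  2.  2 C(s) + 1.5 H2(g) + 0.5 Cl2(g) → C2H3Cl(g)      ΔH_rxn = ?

ΔH_rxn = 8.9 kcal/mol

eq. 1 reversed and × 3: (-3)·(-30.6) = +91.8 kcal/mol
eq. 2 × 3: contributes 3·x
+118.5 = (+91.8) + 3·x
x = (+118.5 − (+91.8)) / (3) = 8.9 kcal/mol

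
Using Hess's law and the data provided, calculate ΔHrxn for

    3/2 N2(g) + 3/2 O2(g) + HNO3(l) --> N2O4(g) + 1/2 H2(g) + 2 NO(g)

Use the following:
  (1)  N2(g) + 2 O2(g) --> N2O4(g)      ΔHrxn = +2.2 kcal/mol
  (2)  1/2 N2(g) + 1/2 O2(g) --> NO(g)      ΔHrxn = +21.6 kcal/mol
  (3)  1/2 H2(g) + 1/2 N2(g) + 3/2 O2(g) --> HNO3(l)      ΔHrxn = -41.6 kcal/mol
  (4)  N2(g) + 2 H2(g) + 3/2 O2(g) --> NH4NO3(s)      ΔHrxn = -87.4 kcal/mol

ΔHrxn = 87.0 kcal/mol

(1) as written: +2.2 kcal/mol
(2) × 2: (2)·(+21.6) = +43.2 kcal/mol
(3) reversed: +41.6 kcal/mol
(4): not needed.
Combining the equations, ΔHrxn = (1)·(+2.2) + (2)·(+21.6) + (-1)·(-41.6) = 87.0 kcal/mol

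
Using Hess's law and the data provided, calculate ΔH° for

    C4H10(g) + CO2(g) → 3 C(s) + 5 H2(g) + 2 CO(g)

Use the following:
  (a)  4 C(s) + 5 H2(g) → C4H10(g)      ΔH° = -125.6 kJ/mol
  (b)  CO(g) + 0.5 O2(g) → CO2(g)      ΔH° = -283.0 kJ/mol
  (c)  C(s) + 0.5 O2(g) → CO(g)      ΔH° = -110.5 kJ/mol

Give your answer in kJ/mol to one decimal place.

(a) reversed: +125.6 kJ/mol
(b) reversed: +283.0 kJ/mol
(c) as written: -110.5 kJ/mol
By Hess's law, ΔH° = (+125.6) + (+283.0) + (-110.5) = 298.1 kJ/mol

ΔH° = 298.1 kJ/mol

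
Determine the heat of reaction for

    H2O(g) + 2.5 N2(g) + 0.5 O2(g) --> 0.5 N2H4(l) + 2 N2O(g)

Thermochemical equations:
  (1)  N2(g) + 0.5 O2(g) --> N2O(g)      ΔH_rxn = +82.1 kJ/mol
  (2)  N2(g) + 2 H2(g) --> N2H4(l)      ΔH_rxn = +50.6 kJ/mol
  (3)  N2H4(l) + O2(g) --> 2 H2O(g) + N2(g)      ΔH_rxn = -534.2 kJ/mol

(1) × 2 (scale by 2 for the 2 N2O(g)): (2)·(+82.1) = +164.2 kJ/mol
(2): not needed (H2(g) appears nowhere else).
(3) reversed and × 1/2 (reverse to put H2O(g) on the reactant side; scale by 1/2 for the 1 H2O(g)): (-1/2)·(-534.2) = +267.1 kJ/mol
ΔH_rxn = (+164.2) + (+267.1) = 431.3 kJ/mol

ΔH_rxn = 431.3 kJ/mol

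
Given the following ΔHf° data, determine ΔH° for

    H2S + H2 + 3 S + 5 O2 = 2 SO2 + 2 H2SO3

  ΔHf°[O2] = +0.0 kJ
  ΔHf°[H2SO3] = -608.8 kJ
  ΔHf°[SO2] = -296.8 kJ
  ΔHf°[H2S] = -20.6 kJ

ΔH° = -1790.6 kJ

ΔH°rxn = Σ nΔHf°(products) − Σ nΔHf°(reactants).
Products: 2·(-296.8) + 2·(-608.8) = -1811.2
Reactants: 1·(-20.6) + 1·(+0.0) + 3·(+0.0) + 5·(+0.0) = -20.6
ΔH° = (-1811.2) − (-20.6) = -1790.6 kJ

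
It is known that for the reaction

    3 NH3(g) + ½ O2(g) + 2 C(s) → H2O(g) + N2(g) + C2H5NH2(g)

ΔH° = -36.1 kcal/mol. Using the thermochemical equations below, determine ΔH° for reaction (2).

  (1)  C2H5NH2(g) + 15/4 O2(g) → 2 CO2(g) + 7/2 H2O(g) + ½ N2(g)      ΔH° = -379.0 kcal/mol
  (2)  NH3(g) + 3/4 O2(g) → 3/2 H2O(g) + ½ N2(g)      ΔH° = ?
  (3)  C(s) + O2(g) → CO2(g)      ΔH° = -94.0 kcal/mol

(1) reversed (reverse to put C2H5NH2(g) on the product side): +379.0 kcal/mol
(2) × 3 (×3 to match 3 NH3(g) in the target): contributes 3·x
(3) × 2 (×2 to match 2 C(s) in the target): (2)·(-94.0) = -188.0 kcal/mol
-36.1 = (+379.0) + (-188.0) + 3·x
x = (-36.1 − (+191.0)) / (3) = -75.7 kcal/mol

ΔH° = -75.7 kcal/mol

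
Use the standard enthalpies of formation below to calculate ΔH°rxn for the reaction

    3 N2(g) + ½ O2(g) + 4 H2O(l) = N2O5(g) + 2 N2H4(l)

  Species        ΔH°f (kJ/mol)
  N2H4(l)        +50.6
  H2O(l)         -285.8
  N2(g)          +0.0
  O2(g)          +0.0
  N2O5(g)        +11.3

ΔH°rxn = 1255.7 kJ/mol

ΔH°rxn = Σ nΔHf°(products) − Σ nΔHf°(reactants).
Products: 1·(+11.3) + 2·(+50.6) = +112.5
Reactants: 3·(+0.0) + 1/2·(+0.0) + 4·(-285.8) = -1143.2
ΔH°rxn = (+112.5) − (-1143.2) = 1255.7 kJ/mol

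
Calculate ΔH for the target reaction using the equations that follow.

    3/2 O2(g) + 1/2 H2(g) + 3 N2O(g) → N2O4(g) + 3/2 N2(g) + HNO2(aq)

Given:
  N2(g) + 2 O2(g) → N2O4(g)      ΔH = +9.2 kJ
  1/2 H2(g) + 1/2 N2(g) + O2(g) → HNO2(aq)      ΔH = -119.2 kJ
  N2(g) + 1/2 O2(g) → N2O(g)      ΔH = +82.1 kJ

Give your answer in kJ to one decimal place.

equation 1 as written: +9.2 kJ
equation 2 as written: -119.2 kJ
equation 3 reversed and × 3: (-3)·(+82.1) = -246.3 kJ
Summing the manipulated equations, ΔH = (1)·(+9.2) + (1)·(-119.2) + (-3)·(+82.1) = -356.3 kJ

ΔH = -356.3 kJ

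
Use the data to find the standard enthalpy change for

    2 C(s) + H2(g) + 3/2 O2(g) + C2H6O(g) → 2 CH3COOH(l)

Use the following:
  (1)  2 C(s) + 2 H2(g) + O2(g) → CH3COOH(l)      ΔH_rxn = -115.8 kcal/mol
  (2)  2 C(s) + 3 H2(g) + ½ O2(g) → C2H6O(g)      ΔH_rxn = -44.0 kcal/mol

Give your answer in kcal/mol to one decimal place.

ΔH_rxn = -187.6 kcal/mol

(1) × 2: (2)·(-115.8) = -231.6 kcal/mol
(2) reversed: +44.0 kcal/mol
Combining the equations, ΔH_rxn = (2)·(-115.8) + (-1)·(-44.0) = -187.6 kcal/mol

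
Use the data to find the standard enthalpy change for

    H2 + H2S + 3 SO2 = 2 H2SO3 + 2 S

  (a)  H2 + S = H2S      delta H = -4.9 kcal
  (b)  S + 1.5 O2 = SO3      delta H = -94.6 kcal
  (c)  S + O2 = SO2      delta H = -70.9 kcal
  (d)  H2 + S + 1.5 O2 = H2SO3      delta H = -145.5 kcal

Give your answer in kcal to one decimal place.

(a) reversed (reverse to put H2S on the reactant side): +4.9 kcal
(b): not needed (SO3 appears nowhere else).
(c) reversed and × 3 (reverse to put SO2 on the reactant side; ×3 to match 3 SO2 in the target): (-3)·(-70.9) = +212.7 kcal
(d) × 2 (scale by 2 for the 2 H2SO3): (2)·(-145.5) = -291.0 kcal
delta H = (+4.9) + (+212.7) + (-291.0) = -73.4 kcal

delta H = -73.4 kcal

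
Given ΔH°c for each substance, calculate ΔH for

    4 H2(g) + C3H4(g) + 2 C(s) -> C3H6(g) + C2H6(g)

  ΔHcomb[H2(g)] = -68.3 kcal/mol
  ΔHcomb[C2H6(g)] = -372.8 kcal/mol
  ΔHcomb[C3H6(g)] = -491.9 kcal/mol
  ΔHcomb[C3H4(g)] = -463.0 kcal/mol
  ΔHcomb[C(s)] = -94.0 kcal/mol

With combustion enthalpies, reactants minus products:
= [4·(-68.3) + 1·(-463.0) + 2·(-94.0)] − [1·(-491.9) + 1·(-372.8)]
= -59.5 kcal/mol

ΔH = -59.5 kcal/mol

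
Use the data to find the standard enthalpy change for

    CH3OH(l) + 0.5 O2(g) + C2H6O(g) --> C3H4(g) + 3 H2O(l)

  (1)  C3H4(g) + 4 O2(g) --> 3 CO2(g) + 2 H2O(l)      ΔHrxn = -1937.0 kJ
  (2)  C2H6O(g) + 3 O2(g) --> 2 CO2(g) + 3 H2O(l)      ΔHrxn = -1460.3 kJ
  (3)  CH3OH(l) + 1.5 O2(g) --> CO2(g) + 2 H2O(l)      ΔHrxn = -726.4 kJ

(1) reversed: +1937.0 kJ
(2) as written: -1460.3 kJ
(3) as written: -726.4 kJ
Summing the manipulated equations, ΔHrxn = (-1)·(-1937.0) + (1)·(-1460.3) + (1)·(-726.4) = -249.7 kJ

ΔHrxn = -249.7 kJ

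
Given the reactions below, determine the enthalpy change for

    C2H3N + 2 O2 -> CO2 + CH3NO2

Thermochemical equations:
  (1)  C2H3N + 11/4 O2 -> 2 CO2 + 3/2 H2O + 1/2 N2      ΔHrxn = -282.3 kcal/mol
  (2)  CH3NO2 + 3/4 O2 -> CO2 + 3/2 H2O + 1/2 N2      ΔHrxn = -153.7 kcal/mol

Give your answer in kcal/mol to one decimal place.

ΔHrxn = -128.6 kcal/mol

(1) as written: -282.3 kcal/mol
(2) reversed: +153.7 kcal/mol
Since enthalpy is a state function, ΔHrxn = (-282.3) + (+153.7) = -128.6 kcal/mol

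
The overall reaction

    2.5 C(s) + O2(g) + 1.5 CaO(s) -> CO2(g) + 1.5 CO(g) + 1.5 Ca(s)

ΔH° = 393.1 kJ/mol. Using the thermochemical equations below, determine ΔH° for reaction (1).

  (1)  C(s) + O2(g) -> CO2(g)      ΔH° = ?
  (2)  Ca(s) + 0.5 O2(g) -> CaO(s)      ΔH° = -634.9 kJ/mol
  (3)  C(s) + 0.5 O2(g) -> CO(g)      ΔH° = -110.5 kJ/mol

ΔH° = -393.5 kJ/mol

(1) as written (CO2(g) already on the product side): contributes x
(2) reversed and × 3/2 (CaO(s) must end up as a reactant; scale by 3/2 for the 3/2 CaO(s)): (-3/2)·(-634.9) = +952.35 kJ/mol
(3) × 3/2 (scale by 3/2 for the 3/2 CO(g)): (3/2)·(-110.5) = -165.75 kJ/mol
+393.1 = (+952.35) + (-165.75) + x
x = (+393.1 − (+786.6)) / (1) = -393.5 kJ/mol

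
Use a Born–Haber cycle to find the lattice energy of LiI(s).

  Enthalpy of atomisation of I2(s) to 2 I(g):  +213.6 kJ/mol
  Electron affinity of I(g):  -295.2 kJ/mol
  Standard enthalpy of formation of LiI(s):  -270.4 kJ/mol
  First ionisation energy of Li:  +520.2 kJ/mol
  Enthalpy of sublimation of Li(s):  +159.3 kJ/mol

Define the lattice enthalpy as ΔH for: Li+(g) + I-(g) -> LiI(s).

ΔHf° = 1·ΔHsub + 1·(ΣIE) + 1/2·D(I2) + 1·EA + U
-270.4 = 1·(+159.3) + 1·(+520.2) + 1/2·(+213.6) + 1·(-295.2) + U
U = -270.4 − (+491.1) = -761.5 kJ/mol

U = -761.5 kJ/mol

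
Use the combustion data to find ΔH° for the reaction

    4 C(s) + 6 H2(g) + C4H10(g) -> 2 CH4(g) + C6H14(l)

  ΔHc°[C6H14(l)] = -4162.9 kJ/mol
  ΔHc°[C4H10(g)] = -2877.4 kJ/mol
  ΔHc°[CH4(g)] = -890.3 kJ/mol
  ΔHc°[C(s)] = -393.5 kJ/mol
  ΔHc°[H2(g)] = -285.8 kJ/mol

ΔH° = -222.7 kJ/mol

Using ΔH = Σ nΔHc°(reactants) − Σ nΔHc°(products):
= [4·(-393.5) + 6·(-285.8) + 1·(-2877.4)] − [2·(-890.3) + 1·(-4162.9)]
= -222.7 kJ/mol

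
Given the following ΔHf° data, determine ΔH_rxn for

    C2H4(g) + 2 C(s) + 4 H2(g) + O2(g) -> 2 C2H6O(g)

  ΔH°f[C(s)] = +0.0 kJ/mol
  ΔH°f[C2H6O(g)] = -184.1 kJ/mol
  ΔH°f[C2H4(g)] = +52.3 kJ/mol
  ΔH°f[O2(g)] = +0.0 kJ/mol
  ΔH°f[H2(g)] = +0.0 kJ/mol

Products: 2·(-184.1) = -368.2
Reactants: 1·(+52.3) + 2·(+0.0) + 4·(+0.0) + 1·(+0.0) = +52.3
ΔH_rxn = (-368.2) − (+52.3) = -420.5 kJ/mol

ΔH_rxn = -420.5 kJ/mol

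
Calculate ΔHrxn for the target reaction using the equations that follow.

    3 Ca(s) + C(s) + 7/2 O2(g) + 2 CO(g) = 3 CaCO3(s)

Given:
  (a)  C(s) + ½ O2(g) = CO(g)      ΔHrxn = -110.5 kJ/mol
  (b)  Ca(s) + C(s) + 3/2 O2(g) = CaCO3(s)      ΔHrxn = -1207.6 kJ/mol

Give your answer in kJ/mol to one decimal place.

ΔHrxn = -3401.8 kJ/mol

(a) reversed and × 2: (-2)·(-110.5) = +221.0 kJ/mol
(b) × 3: (3)·(-1207.6) = -3622.8 kJ/mol
ΔHrxn = (-2)·(-110.5) + (3)·(-1207.6) = -3401.8 kJ/mol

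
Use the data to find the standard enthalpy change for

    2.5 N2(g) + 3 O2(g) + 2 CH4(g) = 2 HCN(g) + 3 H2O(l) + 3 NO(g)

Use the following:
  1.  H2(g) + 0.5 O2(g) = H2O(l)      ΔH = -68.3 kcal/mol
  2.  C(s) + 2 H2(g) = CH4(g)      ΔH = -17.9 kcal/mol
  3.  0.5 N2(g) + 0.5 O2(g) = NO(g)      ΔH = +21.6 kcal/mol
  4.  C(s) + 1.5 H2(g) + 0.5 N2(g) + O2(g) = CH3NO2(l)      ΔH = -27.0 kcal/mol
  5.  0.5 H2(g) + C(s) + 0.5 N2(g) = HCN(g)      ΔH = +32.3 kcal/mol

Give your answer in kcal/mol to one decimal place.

ΔH = -39.7 kcal/mol

eq. 1 × 3 (scale by 3 for the 3 H2O(l)): (3)·(-68.3) = -204.9 kcal/mol
eq. 2 reversed and × 2 (CH4(g) must end up as a reactant; ×2 to match 2 CH4(g) in the target): (-2)·(-17.9) = +35.8 kcal/mol
eq. 3 × 3 (scale by 3 for the 3 NO(g)): (3)·(+21.6) = +64.8 kcal/mol
eq. 4: not needed (CH3NO2(l) appears nowhere else).
eq. 5 × 2 (scale by 2 for the 2 HCN(g)): (2)·(+32.3) = +64.6 kcal/mol
ΔH = (3)·(-68.3) + (-2)·(-17.9) + (3)·(+21.6) + (2)·(+32.3) = -39.7 kcal/mol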